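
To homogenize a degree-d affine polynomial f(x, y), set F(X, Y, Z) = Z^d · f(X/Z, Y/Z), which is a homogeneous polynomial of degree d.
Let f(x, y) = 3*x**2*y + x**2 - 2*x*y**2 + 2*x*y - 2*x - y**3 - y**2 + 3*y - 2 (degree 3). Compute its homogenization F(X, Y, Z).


F(X, Y, Z) = 3*X**2*Y + X**2*Z - 2*X*Y**2 + 2*X*Y*Z - 2*X*Z**2 - Y**3 - Y**2*Z + 3*Y*Z**2 - 2*Z**3

deg(f) = 3.
Substitute x = X/Z, y = Y/Z into f, then multiply by Z^3.
  monomial 3·x^2·y^1 ↦ 3·X^2·Y^1·Z^0.
  monomial 1·x^2·y^0 ↦ 1·X^2·Y^0·Z^1.
  monomial -2·x^1·y^2 ↦ -2·X^1·Y^2·Z^0.
  monomial 2·x^1·y^1 ↦ 2·X^1·Y^1·Z^1.
  monomial -2·x^1·y^0 ↦ -2·X^1·Y^0·Z^2.
  monomial -1·x^0·y^3 ↦ -1·X^0·Y^3·Z^0.
  monomial -1·x^0·y^2 ↦ -1·X^0·Y^2·Z^1.
  monomial 3·x^0·y^1 ↦ 3·X^0·Y^1·Z^2.
  monomial -2·x^0·y^0 ↦ -2·X^0·Y^0·Z^3.
Collecting: F(X, Y, Z) = 3*X**2*Y + X**2*Z - 2*X*Y**2 + 2*X*Y*Z - 2*X*Z**2 - Y**3 - Y**2*Z + 3*Y*Z**2 - 2*Z**3.


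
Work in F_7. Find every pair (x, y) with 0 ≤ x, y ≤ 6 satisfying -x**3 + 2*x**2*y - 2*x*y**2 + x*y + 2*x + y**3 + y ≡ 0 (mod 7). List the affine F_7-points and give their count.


Affine F_7-points: {(0, 0), (1, 4), (3, 0), (3, 2), (3, 4), (4, 0), (4, 4), (5, 2), (5, 6)}; count = 9.

For each of the 49 pairs (x, y) ∈ F_7², evaluate f(x, y) mod 7. Record the zeros.
  x = 0: [0↦0, 1↦2, 2↦3, 3↦2, 4↦5, 5↦4, 6↦5]  zeros at y ∈ {0}
  x = 1: [0↦1, 1↦4, 2↦2, 3↦1, 4↦0, 5↦5, 6↦1]  zeros at y ∈ {4}
  x = 2: [0↦3, 1↦4, 2↦3, 3↦6, 4↦5, 5↦6, 6↦1]  zeros at y ∈ ∅
  x = 3: [0↦0, 1↦3, 2↦0, 3↦4, 4↦0, 5↦1, 6↦6]  zeros at y ∈ {0, 2, 4}
  x = 4: [0↦0, 1↦2, 2↦1, 3↦3, 4↦0, 5↦5, 6↦3]  zeros at y ∈ {0, 4}
  x = 5: [0↦4, 1↦2, 2↦0, 3↦4, 4↦6, 5↦5, 6↦0]  zeros at y ∈ {2, 6}
  x = 6: [0↦6, 1↦4, 2↦5, 3↦1, 4↦5, 5↦2, 6↦5]  zeros at y ∈ ∅
Collecting zeros: affine points = {(0, 0), (1, 4), (3, 0), (3, 2), (3, 4), (4, 0), (4, 4), (5, 2), (5, 6)}.
Total count |C(F_7)_aff| = 9.


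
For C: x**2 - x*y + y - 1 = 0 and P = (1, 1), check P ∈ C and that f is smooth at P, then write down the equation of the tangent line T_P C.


Tangent line at P: x - 1 = 0.

Step 1: f(1, 1) = 0, so P lies on C.
Step 2: partial derivatives
  f_x(x, y) = 2*x - y, f_y(x, y) = 1 - x.
  f_x(P) = 1, f_y(P) = 0 (gradient nonzero, so P is smooth).
Step 3: tangent line at P: 1·(x − 1) + 0·(y − 1) = 0.
Expanding: x - 1 = 0.


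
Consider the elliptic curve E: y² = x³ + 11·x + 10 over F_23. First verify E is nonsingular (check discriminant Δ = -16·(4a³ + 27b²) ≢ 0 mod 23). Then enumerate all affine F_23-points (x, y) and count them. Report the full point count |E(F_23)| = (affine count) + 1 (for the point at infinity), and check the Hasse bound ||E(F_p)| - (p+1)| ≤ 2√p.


Affine points = {(3, 1), (3, 22), (4, 7), (4, 16), (5, 11), (5, 12), (6, 4), (6, 19), (7, 4), (7, 19), (8, 9), (8, 14), (10, 4), (10, 19), (11, 6), (11, 17), (13, 2), (13, 21), (15, 10), (15, 13), (16, 2), (16, 21), (17, 2), (17, 21), (21, 7), (21, 16)}; affine count = 26; |E(F_23)| = 27.

Discriminant check: Δ ∝ 4a³ + 27b² = 4·11³ + 27·10² = 4·1331 + 27·100 ≡ 20 (mod 23). Nonzero ⇒ E is nonsingular.
For each x ∈ F_23, compute rhs = x³ + 11·x + 10 mod 23, then count y ∈ F_23 with y² ≡ rhs.
  x = 0: rhs = 10, matching y values: none (0 points).
  x = 1: rhs = 22, matching y values: none (0 points).
  x = 2: rhs = 17, matching y values: none (0 points).
  x = 3: rhs = 1, matching y values: 1, 22 (2 points).
  x = 4: rhs = 3, matching y values: 7, 16 (2 points).
  x = 5: rhs = 6, matching y values: 11, 12 (2 points).
  x = 6: rhs = 16, matching y values: 4, 19 (2 points).
  x = 7: rhs = 16, matching y values: 4, 19 (2 points).
  x = 8: rhs = 12, matching y values: 9, 14 (2 points).
  x = 9: rhs = 10, matching y values: none (0 points).
  x = 10: rhs = 16, matching y values: 4, 19 (2 points).
  x = 11: rhs = 13, matching y values: 6, 17 (2 points).
  x = 12: rhs = 7, matching y values: none (0 points).
  x = 13: rhs = 4, matching y values: 2, 21 (2 points).
  x = 14: rhs = 10, matching y values: none (0 points).
  x = 15: rhs = 8, matching y values: 10, 13 (2 points).
  x = 16: rhs = 4, matching y values: 2, 21 (2 points).
  x = 17: rhs = 4, matching y values: 2, 21 (2 points).
  x = 18: rhs = 14, matching y values: none (0 points).
  x = 19: rhs = 17, matching y values: none (0 points).
  x = 20: rhs = 19, matching y values: none (0 points).
  x = 21: rhs = 3, matching y values: 7, 16 (2 points).
  x = 22: rhs = 21, matching y values: none (0 points).
Total affine count: 26.
Full point count |E(F_23)| = 26 + 1 = 27.
Hasse bound: |27 − (23+1)| = |3| = 3 ≤ 2√23 ≈ 9.5917 ✓.


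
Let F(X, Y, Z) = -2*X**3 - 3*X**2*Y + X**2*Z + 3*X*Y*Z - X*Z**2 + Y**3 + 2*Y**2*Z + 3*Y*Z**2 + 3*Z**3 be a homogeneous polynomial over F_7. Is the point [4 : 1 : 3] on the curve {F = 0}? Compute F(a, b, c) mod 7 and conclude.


F(4,1,3) ≡ 1 (mod 7); P is NOT on the curve.

Evaluate F(4, 1, 3) term-by-term (mod 7).
  -2*X**3 ↦ -2·64·1·1 = -128
  -3*X**2*Y ↦ -3·16·1·1 = -48
  X**2*Z ↦ 1·16·1·3 = 48
  3*X*Y*Z ↦ 3·4·1·3 = 36
  -X*Z**2 ↦ -1·4·1·9 = -36
  Y**3 ↦ 1·1·1·1 = 1
  2*Y**2*Z ↦ 2·1·1·3 = 6
  3*Y*Z**2 ↦ 3·1·1·9 = 27
  3*Z**3 ↦ 3·1·1·27 = 81
Sum: F(4, 1, 3) = (-128) + (-48) + (48) + (36) + (-36) + (1) + (6) + (27) + (81) = -13.
Reducing mod 7: -13 ≡ 1 (mod 7).
Since F(a, b, c) ≡ 1 ≠ 0 (mod 7), P does NOT lie on the curve.


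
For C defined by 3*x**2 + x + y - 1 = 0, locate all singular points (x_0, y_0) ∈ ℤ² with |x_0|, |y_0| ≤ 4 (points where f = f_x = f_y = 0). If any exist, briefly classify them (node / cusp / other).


No singular points in the scanned grid; C is smooth there.

Compute partial derivatives:
  f_x = 6*x + 1.
  f_y = 1.
f_y = 1 is a nonzero constant, so f_y never vanishes: no point (x, y) can satisfy f = f_x = f_y = 0. In particular no (x, y) ∈ {−4, ..., 4}² is singular; the curve is smooth.


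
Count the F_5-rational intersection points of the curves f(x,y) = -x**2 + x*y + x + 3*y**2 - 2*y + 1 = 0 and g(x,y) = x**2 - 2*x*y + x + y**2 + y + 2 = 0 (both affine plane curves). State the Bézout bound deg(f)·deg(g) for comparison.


Common zeros: {(1, 3), (4, 4)}; count = 2; Bézout bound = 4.

deg(f) = 2, deg(g) = 2, so Bézout bound = 4.
Scan x ∈ F_5. For each x, list the y ∈ F_5 with f(x, y) ≡ 0 and those with g(x, y) ≡ 0 (mod 5); the common zeros in that column are the intersection.
  x = 0: f ≡ 0 at y ∈ ∅; g ≡ 0 at y ∈ ∅; common: ∅.
  x = 1: f ≡ 0 at y ∈ {3, 4}; g ≡ 0 at y ∈ {3}; common: {3}.
  x = 2: f ≡ 0 at y ∈ ∅; g ≡ 0 at y ∈ ∅; common: ∅.
  x = 3: f ≡ 0 at y ∈ {0, 3}; g ≡ 0 at y ∈ {1, 4}; common: ∅.
  x = 4: f ≡ 0 at y ∈ {2, 4}; g ≡ 0 at y ∈ {3, 4}; common: {4}.
Collecting: common zeros = {(1, 3), (4, 4)}, so the count is 2.
Comparison with the Bézout bound: 2 ≤ 4 = deg(f)·deg(g), as expected for curves with no common component (the affine F_5-count falls short of the bound because intersections may lie at infinity, over extension fields, or carry multiplicity).


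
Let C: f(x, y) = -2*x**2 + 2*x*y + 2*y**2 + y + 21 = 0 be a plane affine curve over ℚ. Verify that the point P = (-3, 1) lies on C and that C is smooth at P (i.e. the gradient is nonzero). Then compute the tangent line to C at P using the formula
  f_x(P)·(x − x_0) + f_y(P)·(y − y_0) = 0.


Tangent line at P: 14*x - y + 43 = 0.

Step 1: f(-3, 1) = 0, so P lies on C.
Step 2: partial derivatives
  f_x(x, y) = -4*x + 2*y, f_y(x, y) = 2*x + 4*y + 1.
  f_x(P) = 14, f_y(P) = -1 (gradient nonzero, so P is smooth).
Step 3: tangent line at P: 14·(x − -3) + -1·(y − 1) = 0.
Expanding: 14*x - y + 43 = 0.


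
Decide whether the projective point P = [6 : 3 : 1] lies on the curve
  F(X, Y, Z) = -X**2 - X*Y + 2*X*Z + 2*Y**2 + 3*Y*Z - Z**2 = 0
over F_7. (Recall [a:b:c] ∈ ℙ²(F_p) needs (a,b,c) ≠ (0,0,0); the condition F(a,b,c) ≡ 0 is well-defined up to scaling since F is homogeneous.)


F(6,3,1) ≡ 5 (mod 7); P is NOT on the curve.

Evaluate F(6, 3, 1) term-by-term (mod 7).
  -X**2 ↦ -1·36·1·1 = -36
  -X*Y ↦ -1·6·3·1 = -18
  2*X*Z ↦ 2·6·1·1 = 12
  2*Y**2 ↦ 2·1·9·1 = 18
  3*Y*Z ↦ 3·1·3·1 = 9
  -Z**2 ↦ -1·1·1·1 = -1
Sum: F(6, 3, 1) = (-36) + (-18) + (12) + (18) + (9) + (-1) = -16.
Reducing mod 7: -16 ≡ 5 (mod 7).
Since F(a, b, c) ≡ 5 ≠ 0 (mod 7), P does NOT lie on the curve.


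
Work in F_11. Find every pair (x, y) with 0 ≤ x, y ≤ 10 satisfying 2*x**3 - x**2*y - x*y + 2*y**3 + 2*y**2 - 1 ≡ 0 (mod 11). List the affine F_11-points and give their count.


Affine F_11-points: {(3, 4), (5, 3), (6, 10), (8, 0), (10, 5), (10, 7), (10, 9)}; count = 7.

For each of the 121 pairs (x, y) ∈ F_11², evaluate f(x, y) mod 11. Record the zeros.
  x = 0: [0↦10, 1↦3, 2↦1, 3↦5, 4↦5, 5↦2, 6↦8, 7↦2, 8↦7, 9↦2, 10↦10]  zeros at y ∈ ∅
  x = 1: [0↦1, 1↦3, 2↦10, 3↦1, 4↦10, 5↦5, 6↦9, 7↦1, 8↦4, 9↦8, 10↦3]  zeros at y ∈ ∅
  x = 2: [0↦4, 1↦2, 2↦5, 3↦3, 4↦8, 5↦10, 6↦10, 7↦9, 8↦8, 9↦8, 10↦10]  zeros at y ∈ ∅
  x = 3: [0↦9, 1↦1, 2↦9, 3↦1, 4↦0, 5↦7, 6↦1, 7↦5, 8↦9, 9↦3, 10↦10]  zeros at y ∈ {4}
  x = 4: [0↦6, 1↦1, 2↦1, 3↦7, 4↦9, 5↦8, 6↦5, 7↦1, 8↦8, 9↦5, 10↦4]  zeros at y ∈ ∅
  x = 5: [0↦7, 1↦3, 2↦4, 3↦0, 4↦3, 5↦3, 6↦1, 7↦9, 8↦6, 9↦4, 10↦4]  zeros at y ∈ {3}
  x = 6: [0↦2, 1↦8, 2↦8, 3↦3, 4↦5, 5↦4, 6↦1, 7↦8, 8↦4, 9↦1, 10↦0]  zeros at y ∈ {10}
  x = 7: [0↦3, 1↦6, 2↦3, 3↦6, 4↦5, 5↦1, 6↦6, 7↦10, 8↦3, 9↦8, 10↦4]  zeros at y ∈ ∅
  x = 8: [0↦0, 1↦9, 2↦1, 3↦10, 4↦4, 5↦6, 6↦6, 7↦5, 8↦4, 9↦4, 10↦6]  zeros at y ∈ {0}
  x = 9: [0↦5, 1↦7, 2↦3, 3↦5, 4↦3, 5↦9, 6↦2, 7↦5, 8↦8, 9↦1, 10↦7]  zeros at y ∈ ∅
  x = 10: [0↦8, 1↦1, 2↦10, 3↦3, 4↦3, 5↦0, 6↦6, 7↦0, 8↦5, 9↦0, 10↦8]  zeros at y ∈ {5, 7, 9}
Collecting zeros: affine points = {(3, 4), (5, 3), (6, 10), (8, 0), (10, 5), (10, 7), (10, 9)}.
Total count |C(F_11)_aff| = 7.


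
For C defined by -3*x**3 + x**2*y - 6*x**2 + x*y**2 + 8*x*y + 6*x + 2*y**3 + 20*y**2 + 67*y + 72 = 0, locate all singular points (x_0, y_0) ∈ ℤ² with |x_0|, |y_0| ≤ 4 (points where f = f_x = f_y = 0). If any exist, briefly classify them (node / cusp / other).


Singular points: {(-1, -3)}; classification: cusp.

Compute partial derivatives:
  f_x = -9*x**2 + 2*x*y - 12*x + y**2 + 8*y + 6.
  f_y = x**2 + 2*x*y + 8*x + 6*y**2 + 40*y + 67.
Scan x_0 ∈ {−4, ..., 4}. For each x_0, f_y(x_0, y) is a polynomial in y; find its integer roots y ∈ {−4, ..., 4}, then test f_x and f at those candidates.
  x = -4: f_y(-4, y) = 6*y**2 + 32*y + 51; no integer root y with |y| ≤ 4.
  x = -3: f_y(-3, y) = 6*y**2 + 34*y + 52; no integer root y with |y| ≤ 4.
  x = -2: f_y(-2, y) = 6*y**2 + 36*y + 55; no integer root y with |y| ≤ 4.
  x = -1: f_y(-1, y) = 6*y**2 + 38*y + 60; vanishes at y ∈ {-3}. (-1, -3): f_x = 0, f = 0 — SINGULAR.
  x = 0: f_y(0, y) = 6*y**2 + 40*y + 67; no integer root y with |y| ≤ 4.
  x = 1: f_y(1, y) = 6*y**2 + 42*y + 76; no integer root y with |y| ≤ 4.
  x = 2: f_y(2, y) = 6*y**2 + 44*y + 87; no integer root y with |y| ≤ 4.
  x = 3: f_y(3, y) = 6*y**2 + 46*y + 100; no integer root y with |y| ≤ 4.
  x = 4: f_y(4, y) = 6*y**2 + 48*y + 115; no integer root y with |y| ≤ 4.
Only singular point on the grid: (-1, -3).
Classify: substitute x = -1 + u, y = -3 + v and expand: f = -3*u**3 + u**2*v + u*v**2 + 2*v**3 + v**2.
No constant or linear terms (consistent with a singular point). Quadratic part: v**2. Cubic part: -3*u**3 + u**2*v + u*v**2 + 2*v**3.
The quadratic part v**2 is a perfect square, so there is a single (double) tangent line v = 0, i.e. y = -3. Restricting the cubic part to that line (v = 0) leaves -3*u**3 ≠ 0, so f is not divisible by v and the branch is v² ≈ 3*u**3 to lowest order — this is a cusp.
Classification: cusp.


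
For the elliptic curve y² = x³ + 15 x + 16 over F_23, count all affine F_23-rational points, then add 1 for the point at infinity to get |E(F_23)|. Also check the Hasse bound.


Affine points = {(0, 4), (0, 19), (1, 3), (1, 20), (2, 10), (2, 13), (4, 5), (4, 18), (5, 3), (5, 20), (6, 0), (7, 2), (7, 21), (8, 2), (8, 21), (9, 11), (9, 12), (10, 4), (10, 19), (13, 4), (13, 19), (14, 7), (14, 16), (17, 3), (17, 20), (18, 0), (20, 6), (20, 17), (21, 1), (21, 22), (22, 0)}; affine count = 31; |E(F_23)| = 32.

Discriminant check: Δ ∝ 4a³ + 27b² = 4·15³ + 27·16² = 4·3375 + 27·256 ≡ 11 (mod 23). Nonzero ⇒ E is nonsingular.
For each x ∈ F_23, compute rhs = x³ + 15·x + 16 mod 23, then count y ∈ F_23 with y² ≡ rhs.
  x = 0: rhs = 16, matching y values: 4, 19 (2 points).
  x = 1: rhs = 9, matching y values: 3, 20 (2 points).
  x = 2: rhs = 8, matching y values: 10, 13 (2 points).
  x = 3: rhs = 19, matching y values: none (0 points).
  x = 4: rhs = 2, matching y values: 5, 18 (2 points).
  x = 5: rhs = 9, matching y values: 3, 20 (2 points).
  x = 6: rhs = 0, matching y values: 0 (1 points).
  x = 7: rhs = 4, matching y values: 2, 21 (2 points).
  x = 8: rhs = 4, matching y values: 2, 21 (2 points).
  x = 9: rhs = 6, matching y values: 11, 12 (2 points).
  x = 10: rhs = 16, matching y values: 4, 19 (2 points).
  x = 11: rhs = 17, matching y values: none (0 points).
  x = 12: rhs = 15, matching y values: none (0 points).
  x = 13: rhs = 16, matching y values: 4, 19 (2 points).
  x = 14: rhs = 3, matching y values: 7, 16 (2 points).
  x = 15: rhs = 5, matching y values: none (0 points).
  x = 16: rhs = 5, matching y values: none (0 points).
  x = 17: rhs = 9, matching y values: 3, 20 (2 points).
  x = 18: rhs = 0, matching y values: 0 (1 points).
  x = 19: rhs = 7, matching y values: none (0 points).
  x = 20: rhs = 13, matching y values: 6, 17 (2 points).
  x = 21: rhs = 1, matching y values: 1, 22 (2 points).
  x = 22: rhs = 0, matching y values: 0 (1 points).
Total affine count: 31.
Full point count |E(F_23)| = 31 + 1 = 32.
Hasse bound: |32 − (23+1)| = |8| = 8 ≤ 2√23 ≈ 9.5917 ✓.


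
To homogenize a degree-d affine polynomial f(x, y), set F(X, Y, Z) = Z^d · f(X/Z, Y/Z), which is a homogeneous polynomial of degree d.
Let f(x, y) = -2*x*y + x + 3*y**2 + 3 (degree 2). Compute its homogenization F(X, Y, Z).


F(X, Y, Z) = -2*X*Y + X*Z + 3*Y**2 + 3*Z**2

deg(f) = 2.
Substitute x = X/Z, y = Y/Z into f, then multiply by Z^2.
  monomial -2·x^1·y^1 ↦ -2·X^1·Y^1·Z^0.
  monomial 1·x^1·y^0 ↦ 1·X^1·Y^0·Z^1.
  monomial 3·x^0·y^2 ↦ 3·X^0·Y^2·Z^0.
  monomial 3·x^0·y^0 ↦ 3·X^0·Y^0·Z^2.
Collecting: F(X, Y, Z) = -2*X*Y + X*Z + 3*Y**2 + 3*Z**2.


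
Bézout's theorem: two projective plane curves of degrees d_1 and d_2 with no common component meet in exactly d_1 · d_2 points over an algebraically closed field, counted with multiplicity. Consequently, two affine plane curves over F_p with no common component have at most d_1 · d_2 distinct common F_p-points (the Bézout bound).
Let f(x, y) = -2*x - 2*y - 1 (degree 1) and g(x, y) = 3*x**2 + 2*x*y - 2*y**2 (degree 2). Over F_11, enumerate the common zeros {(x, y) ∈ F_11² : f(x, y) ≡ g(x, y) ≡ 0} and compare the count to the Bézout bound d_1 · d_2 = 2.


Common zeros: ∅; count = 0; Bézout bound = 2.

deg(f) = 1, deg(g) = 2, so Bézout bound = 2.
Scan x ∈ F_11. For each x, list the y ∈ F_11 with f(x, y) ≡ 0 and those with g(x, y) ≡ 0 (mod 11); the common zeros in that column are the intersection.
  x = 0: f ≡ 0 at y ∈ {5}; g ≡ 0 at y ∈ {0}; common: ∅.
  x = 1: f ≡ 0 at y ∈ {4}; g ≡ 0 at y ∈ ∅; common: ∅.
  x = 2: f ≡ 0 at y ∈ {3}; g ≡ 0 at y ∈ ∅; common: ∅.
  x = 3: f ≡ 0 at y ∈ {2}; g ≡ 0 at y ∈ ∅; common: ∅.
  x = 4: f ≡ 0 at y ∈ {1}; g ≡ 0 at y ∈ ∅; common: ∅.
  x = 5: f ≡ 0 at y ∈ {0}; g ≡ 0 at y ∈ ∅; common: ∅.
  x = 6: f ≡ 0 at y ∈ {10}; g ≡ 0 at y ∈ ∅; common: ∅.
  x = 7: f ≡ 0 at y ∈ {9}; g ≡ 0 at y ∈ ∅; common: ∅.
  x = 8: f ≡ 0 at y ∈ {8}; g ≡ 0 at y ∈ ∅; common: ∅.
  x = 9: f ≡ 0 at y ∈ {7}; g ≡ 0 at y ∈ ∅; common: ∅.
  x = 10: f ≡ 0 at y ∈ {6}; g ≡ 0 at y ∈ ∅; common: ∅.
Collecting: common zeros = ∅, so the count is 0.
Comparison with the Bézout bound: 0 ≤ 2 = deg(f)·deg(g), as expected for curves with no common component (the affine F_11-count falls short of the bound because intersections may lie at infinity, over extension fields, or carry multiplicity).


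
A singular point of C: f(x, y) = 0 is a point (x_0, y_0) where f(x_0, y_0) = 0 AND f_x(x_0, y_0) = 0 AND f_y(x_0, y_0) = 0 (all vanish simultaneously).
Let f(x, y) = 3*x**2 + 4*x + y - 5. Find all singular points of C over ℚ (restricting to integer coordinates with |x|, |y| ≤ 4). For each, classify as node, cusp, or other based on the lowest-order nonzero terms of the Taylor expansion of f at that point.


No singular points in the scanned grid; C is smooth there.

Compute partial derivatives:
  f_x = 6*x + 4.
  f_y = 1.
f_y = 1 is a nonzero constant, so f_y never vanishes: no point (x, y) can satisfy f = f_x = f_y = 0. In particular no (x, y) ∈ {−4, ..., 4}² is singular; the curve is smooth.


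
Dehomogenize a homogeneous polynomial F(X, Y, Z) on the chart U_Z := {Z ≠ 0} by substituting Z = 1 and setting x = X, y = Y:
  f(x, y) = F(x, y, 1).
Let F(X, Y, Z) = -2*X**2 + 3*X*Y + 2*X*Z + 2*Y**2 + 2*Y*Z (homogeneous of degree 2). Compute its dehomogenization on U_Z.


f(x, y) = -2*x**2 + 3*x*y + 2*x + 2*y**2 + 2*y

On U_Z we set Z = 1. Each monomial c·X^i·Y^j·Z^k in F becomes c·x^i·y^j·1^k = c·x^i·y^j.
Substituting Z = 1: F(X, Y, 1) = -2*x**2 + 3*x*y + 2*x + 2*y**2 + 2*y.
Note: deg(f) ≤ deg(F) = 2; strict inequality happens when F is divisible by Z (lost terms).


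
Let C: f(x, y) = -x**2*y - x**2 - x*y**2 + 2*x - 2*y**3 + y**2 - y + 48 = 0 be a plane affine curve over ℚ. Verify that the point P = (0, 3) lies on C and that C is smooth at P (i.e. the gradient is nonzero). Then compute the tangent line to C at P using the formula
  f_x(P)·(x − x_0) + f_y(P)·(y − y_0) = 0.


Tangent line at P: -7*x - 49*y + 147 = 0.

Step 1: f(0, 3) = 0, so P lies on C.
Step 2: partial derivatives
  f_x(x, y) = -2*x*y - 2*x - y**2 + 2, f_y(x, y) = -x**2 - 2*x*y - 6*y**2 + 2*y - 1.
  f_x(P) = -7, f_y(P) = -49 (gradient nonzero, so P is smooth).
Step 3: tangent line at P: -7·(x − 0) + -49·(y − 3) = 0.
Expanding: -7*x - 49*y + 147 = 0.


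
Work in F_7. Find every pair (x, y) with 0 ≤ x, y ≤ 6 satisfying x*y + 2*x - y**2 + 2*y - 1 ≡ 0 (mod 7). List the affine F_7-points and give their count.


Affine F_7-points: {(0, 1), (2, 2), (4, 0), (4, 6), (5, 3), (5, 4)}; count = 6.

For each of the 49 pairs (x, y) ∈ F_7², evaluate f(x, y) mod 7. Record the zeros.
  x = 0: [0↦6, 1↦0, 2↦6, 3↦3, 4↦5, 5↦5, 6↦3]  zeros at y ∈ {1}
  x = 1: [0↦1, 1↦3, 2↦3, 3↦1, 4↦4, 5↦5, 6↦4]  zeros at y ∈ ∅
  x = 2: [0↦3, 1↦6, 2↦0, 3↦6, 4↦3, 5↦5, 6↦5]  zeros at y ∈ {2}
  x = 3: [0↦5, 1↦2, 2↦4, 3↦4, 4↦2, 5↦5, 6↦6]  zeros at y ∈ ∅
  x = 4: [0↦0, 1↦5, 2↦1, 3↦2, 4↦1, 5↦5, 6↦0]  zeros at y ∈ {0, 6}
  x = 5: [0↦2, 1↦1, 2↦5, 3↦0, 4↦0, 5↦5, 6↦1]  zeros at y ∈ {3, 4}
  x = 6: [0↦4, 1↦4, 2↦2, 3↦5, 4↦6, 5↦5, 6↦2]  zeros at y ∈ ∅
Collecting zeros: affine points = {(0, 1), (2, 2), (4, 0), (4, 6), (5, 3), (5, 4)}.
Total count |C(F_7)_aff| = 6.


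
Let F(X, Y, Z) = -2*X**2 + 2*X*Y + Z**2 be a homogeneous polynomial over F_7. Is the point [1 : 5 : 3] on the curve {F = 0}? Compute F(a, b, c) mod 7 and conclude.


F(1,5,3) ≡ 3 (mod 7); P is NOT on the curve.

Evaluate F(1, 5, 3) term-by-term (mod 7).
  -2*X**2 ↦ -2·1·1·1 = -2
  2*X*Y ↦ 2·1·5·1 = 10
  Z**2 ↦ 1·1·1·9 = 9
Sum: F(1, 5, 3) = (-2) + (10) + (9) = 17.
Reducing mod 7: 17 ≡ 3 (mod 7).
Since F(a, b, c) ≡ 3 ≠ 0 (mod 7), P does NOT lie on the curve.


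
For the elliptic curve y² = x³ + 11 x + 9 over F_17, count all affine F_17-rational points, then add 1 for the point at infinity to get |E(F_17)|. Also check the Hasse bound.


Affine points = {(0, 3), (0, 14), (1, 2), (1, 15), (3, 1), (3, 16), (4, 7), (4, 10), (5, 6), (5, 11), (6, 6), (6, 11), (7, 2), (7, 15), (9, 2), (9, 15), (11, 4), (11, 13), (12, 4), (12, 13), (14, 0), (15, 8), (15, 9)}; affine count = 23; |E(F_17)| = 24.

Discriminant check: Δ ∝ 4a³ + 27b² = 4·11³ + 27·9² = 4·1331 + 27·81 ≡ 14 (mod 17). Nonzero ⇒ E is nonsingular.
For each x ∈ F_17, compute rhs = x³ + 11·x + 9 mod 17, then count y ∈ F_17 with y² ≡ rhs.
  x = 0: rhs = 9, matching y values: 3, 14 (2 points).
  x = 1: rhs = 4, matching y values: 2, 15 (2 points).
  x = 2: rhs = 5, matching y values: none (0 points).
  x = 3: rhs = 1, matching y values: 1, 16 (2 points).
  x = 4: rhs = 15, matching y values: 7, 10 (2 points).
  x = 5: rhs = 2, matching y values: 6, 11 (2 points).
  x = 6: rhs = 2, matching y values: 6, 11 (2 points).
  x = 7: rhs = 4, matching y values: 2, 15 (2 points).
  x = 8: rhs = 14, matching y values: none (0 points).
  x = 9: rhs = 4, matching y values: 2, 15 (2 points).
  x = 10: rhs = 14, matching y values: none (0 points).
  x = 11: rhs = 16, matching y values: 4, 13 (2 points).
  x = 12: rhs = 16, matching y values: 4, 13 (2 points).
  x = 13: rhs = 3, matching y values: none (0 points).
  x = 14: rhs = 0, matching y values: 0 (1 points).
  x = 15: rhs = 13, matching y values: 8, 9 (2 points).
  x = 16: rhs = 14, matching y values: none (0 points).
Total affine count: 23.
Full point count |E(F_17)| = 23 + 1 = 24.
Hasse bound: |24 − (17+1)| = |6| = 6 ≤ 2√17 ≈ 8.2462 ✓.


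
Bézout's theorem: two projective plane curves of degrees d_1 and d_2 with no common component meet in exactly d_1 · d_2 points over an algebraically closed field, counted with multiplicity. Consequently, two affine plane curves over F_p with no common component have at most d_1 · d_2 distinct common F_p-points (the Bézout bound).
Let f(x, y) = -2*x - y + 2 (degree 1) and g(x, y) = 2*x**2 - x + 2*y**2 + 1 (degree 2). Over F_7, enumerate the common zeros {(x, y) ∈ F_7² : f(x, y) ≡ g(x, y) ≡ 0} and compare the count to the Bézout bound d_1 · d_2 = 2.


Common zeros: ∅; count = 0; Bézout bound = 2.

deg(f) = 1, deg(g) = 2, so Bézout bound = 2.
Scan x ∈ F_7. For each x, list the y ∈ F_7 with f(x, y) ≡ 0 and those with g(x, y) ≡ 0 (mod 7); the common zeros in that column are the intersection.
  x = 0: f ≡ 0 at y ∈ {2}; g ≡ 0 at y ∈ ∅; common: ∅.
  x = 1: f ≡ 0 at y ∈ {0}; g ≡ 0 at y ∈ ∅; common: ∅.
  x = 2: f ≡ 0 at y ∈ {5}; g ≡ 0 at y ∈ {0}; common: ∅.
  x = 3: f ≡ 0 at y ∈ {3}; g ≡ 0 at y ∈ ∅; common: ∅.
  x = 4: f ≡ 0 at y ∈ {1}; g ≡ 0 at y ∈ ∅; common: ∅.
  x = 5: f ≡ 0 at y ∈ {6}; g ≡ 0 at y ∈ ∅; common: ∅.
  x = 6: f ≡ 0 at y ∈ {4}; g ≡ 0 at y ∈ ∅; common: ∅.
Collecting: common zeros = ∅, so the count is 0.
Comparison with the Bézout bound: 0 ≤ 2 = deg(f)·deg(g), as expected for curves with no common component (the affine F_7-count falls short of the bound because intersections may lie at infinity, over extension fields, or carry multiplicity).


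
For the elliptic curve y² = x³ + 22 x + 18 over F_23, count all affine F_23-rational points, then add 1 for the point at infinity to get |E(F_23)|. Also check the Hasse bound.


Affine points = {(0, 8), (0, 15), (1, 8), (1, 15), (2, 1), (2, 22), (4, 3), (4, 20), (5, 0), (7, 3), (7, 20), (8, 4), (8, 19), (9, 5), (9, 18), (11, 2), (11, 21), (12, 3), (12, 20), (16, 2), (16, 21), (18, 6), (18, 17), (19, 2), (19, 21), (21, 9), (21, 14), (22, 8), (22, 15)}; affine count = 29; |E(F_23)| = 30.

Discriminant check: Δ ∝ 4a³ + 27b² = 4·22³ + 27·18² = 4·10648 + 27·324 ≡ 4 (mod 23). Nonzero ⇒ E is nonsingular.
For each x ∈ F_23, compute rhs = x³ + 22·x + 18 mod 23, then count y ∈ F_23 with y² ≡ rhs.
  x = 0: rhs = 18, matching y values: 8, 15 (2 points).
  x = 1: rhs = 18, matching y values: 8, 15 (2 points).
  x = 2: rhs = 1, matching y values: 1, 22 (2 points).
  x = 3: rhs = 19, matching y values: none (0 points).
  x = 4: rhs = 9, matching y values: 3, 20 (2 points).
  x = 5: rhs = 0, matching y values: 0 (1 points).
  x = 6: rhs = 21, matching y values: none (0 points).
  x = 7: rhs = 9, matching y values: 3, 20 (2 points).
  x = 8: rhs = 16, matching y values: 4, 19 (2 points).
  x = 9: rhs = 2, matching y values: 5, 18 (2 points).
  x = 10: rhs = 19, matching y values: none (0 points).
  x = 11: rhs = 4, matching y values: 2, 21 (2 points).
  x = 12: rhs = 9, matching y values: 3, 20 (2 points).
  x = 13: rhs = 17, matching y values: none (0 points).
  x = 14: rhs = 11, matching y values: none (0 points).
  x = 15: rhs = 20, matching y values: none (0 points).
  x = 16: rhs = 4, matching y values: 2, 21 (2 points).
  x = 17: rhs = 15, matching y values: none (0 points).
  x = 18: rhs = 13, matching y values: 6, 17 (2 points).
  x = 19: rhs = 4, matching y values: 2, 21 (2 points).
  x = 20: rhs = 17, matching y values: none (0 points).
  x = 21: rhs = 12, matching y values: 9, 14 (2 points).
  x = 22: rhs = 18, matching y values: 8, 15 (2 points).
Total affine count: 29.
Full point count |E(F_23)| = 29 + 1 = 30.
Hasse bound: |30 − (23+1)| = |6| = 6 ≤ 2√23 ≈ 9.5917 ✓.


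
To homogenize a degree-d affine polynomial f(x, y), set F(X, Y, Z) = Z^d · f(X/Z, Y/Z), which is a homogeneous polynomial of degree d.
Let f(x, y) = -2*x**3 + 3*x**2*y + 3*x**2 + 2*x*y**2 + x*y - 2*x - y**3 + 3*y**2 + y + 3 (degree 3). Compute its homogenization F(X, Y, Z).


F(X, Y, Z) = -2*X**3 + 3*X**2*Y + 3*X**2*Z + 2*X*Y**2 + X*Y*Z - 2*X*Z**2 - Y**3 + 3*Y**2*Z + Y*Z**2 + 3*Z**3

deg(f) = 3.
Substitute x = X/Z, y = Y/Z into f, then multiply by Z^3.
  monomial -2·x^3·y^0 ↦ -2·X^3·Y^0·Z^0.
  monomial 3·x^2·y^1 ↦ 3·X^2·Y^1·Z^0.
  monomial 3·x^2·y^0 ↦ 3·X^2·Y^0·Z^1.
  monomial 2·x^1·y^2 ↦ 2·X^1·Y^2·Z^0.
  monomial 1·x^1·y^1 ↦ 1·X^1·Y^1·Z^1.
  monomial -2·x^1·y^0 ↦ -2·X^1·Y^0·Z^2.
  monomial -1·x^0·y^3 ↦ -1·X^0·Y^3·Z^0.
  monomial 3·x^0·y^2 ↦ 3·X^0·Y^2·Z^1.
  monomial 1·x^0·y^1 ↦ 1·X^0·Y^1·Z^2.
  monomial 3·x^0·y^0 ↦ 3·X^0·Y^0·Z^3.
Collecting: F(X, Y, Z) = -2*X**3 + 3*X**2*Y + 3*X**2*Z + 2*X*Y**2 + X*Y*Z - 2*X*Z**2 - Y**3 + 3*Y**2*Z + Y*Z**2 + 3*Z**3.


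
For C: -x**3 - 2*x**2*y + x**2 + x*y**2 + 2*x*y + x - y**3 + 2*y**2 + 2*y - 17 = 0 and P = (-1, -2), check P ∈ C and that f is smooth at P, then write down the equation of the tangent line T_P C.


Tangent line at P: -12*x - 18*y - 48 = 0.

Step 1: f(-1, -2) = 0, so P lies on C.
Step 2: partial derivatives
  f_x(x, y) = -3*x**2 - 4*x*y + 2*x + y**2 + 2*y + 1, f_y(x, y) = -2*x**2 + 2*x*y + 2*x - 3*y**2 + 4*y + 2.
  f_x(P) = -12, f_y(P) = -18 (gradient nonzero, so P is smooth).
Step 3: tangent line at P: -12·(x − -1) + -18·(y − -2) = 0.
Expanding: -12*x - 18*y - 48 = 0.


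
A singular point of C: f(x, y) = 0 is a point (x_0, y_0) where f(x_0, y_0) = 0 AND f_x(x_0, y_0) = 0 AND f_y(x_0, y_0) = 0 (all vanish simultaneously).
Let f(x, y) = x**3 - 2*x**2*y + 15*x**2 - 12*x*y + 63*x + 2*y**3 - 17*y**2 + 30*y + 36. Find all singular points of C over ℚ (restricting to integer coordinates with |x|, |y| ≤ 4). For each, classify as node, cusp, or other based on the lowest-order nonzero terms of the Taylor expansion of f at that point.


Singular points: {(-3, 3)}; classification: cusp.

Compute partial derivatives:
  f_x = 3*x**2 - 4*x*y + 30*x - 12*y + 63.
  f_y = -2*x**2 - 12*x + 6*y**2 - 34*y + 30.
Scan x_0 ∈ {−4, ..., 4}. For each x_0, f_y(x_0, y) is a polynomial in y; find its integer roots y ∈ {−4, ..., 4}, then test f_x and f at those candidates.
  x = -4: f_y(-4, y) = 6*y**2 - 34*y + 46; no integer root y with |y| ≤ 4.
  x = -3: f_y(-3, y) = 6*y**2 - 34*y + 48; vanishes at y ∈ {3}. (-3, 3): f_x = 0, f = 0 — SINGULAR.
  x = -2: f_y(-2, y) = 6*y**2 - 34*y + 46; no integer root y with |y| ≤ 4.
  x = -1: f_y(-1, y) = 6*y**2 - 34*y + 40; vanishes at y ∈ {4}. (-1, 4): f_x = 4 ≠ 0.
  x = 0: f_y(0, y) = 6*y**2 - 34*y + 30; no integer root y with |y| ≤ 4.
  x = 1: f_y(1, y) = 6*y**2 - 34*y + 16; no integer root y with |y| ≤ 4.
  x = 2: f_y(2, y) = 6*y**2 - 34*y - 2; no integer root y with |y| ≤ 4.
  x = 3: f_y(3, y) = 6*y**2 - 34*y - 24; no integer root y with |y| ≤ 4.
  x = 4: f_y(4, y) = 6*y**2 - 34*y - 50; no integer root y with |y| ≤ 4.
Only singular point on the grid: (-3, 3).
Classify: substitute x = -3 + u, y = 3 + v and expand: f = u**3 - 2*u**2*v + 2*v**3 + v**2.
No constant or linear terms (consistent with a singular point). Quadratic part: v**2. Cubic part: u**3 - 2*u**2*v + 2*v**3.
The quadratic part v**2 is a perfect square, so there is a single (double) tangent line v = 0, i.e. y = 3. Restricting the cubic part to that line (v = 0) leaves u**3 ≠ 0, so f is not divisible by v and the branch is v² ≈ -u**3 to lowest order — this is a cusp.
Classification: cusp.


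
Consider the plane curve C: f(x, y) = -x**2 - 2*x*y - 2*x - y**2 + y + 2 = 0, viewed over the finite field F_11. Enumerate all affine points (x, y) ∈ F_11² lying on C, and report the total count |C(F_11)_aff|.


Affine F_11-points: {(0, 2), (0, 10), (4, 0), (4, 4), (5, 0), (5, 2), (6, 3), (6, 8), (8, 3), (8, 4), (9, 8)}; count = 11.

For each of the 121 pairs (x, y) ∈ F_11², evaluate f(x, y) mod 11. Record the zeros.
  x = 0: [0↦2, 1↦2, 2↦0, 3↦7, 4↦1, 5↦4, 6↦5, 7↦4, 8↦1, 9↦7, 10↦0]  zeros at y ∈ {2, 10}
  x = 1: [0↦10, 1↦8, 2↦4, 3↦9, 4↦1, 5↦2, 6↦1, 7↦9, 8↦4, 9↦8, 10↦10]  zeros at y ∈ ∅
  x = 2: [0↦5, 1↦1, 2↦6, 3↦9, 4↦10, 5↦9, 6↦6, 7↦1, 8↦5, 9↦7, 10↦7]  zeros at y ∈ ∅
  x = 3: [0↦9, 1↦3, 2↦6, 3↦7, 4↦6, 5↦3, 6↦9, 7↦2, 8↦4, 9↦4, 10↦2]  zeros at y ∈ ∅
  x = 4: [0↦0, 1↦3, 2↦4, 3↦3, 4↦0, 5↦6, 6↦10, 7↦1, 8↦1, 9↦10, 10↦6]  zeros at y ∈ {0, 4}
  x = 5: [0↦0, 1↦1, 2↦0, 3↦8, 4↦3, 5↦7, 6↦9, 7↦9, 8↦7, 9↦3, 10↦8]  zeros at y ∈ {0, 2}
  x = 6: [0↦9, 1↦8, 2↦5, 3↦0, 4↦4, 5↦6, 6↦6, 7↦4, 8↦0, 9↦5, 10↦8]  zeros at y ∈ {3, 8}
  x = 7: [0↦5, 1↦2, 2↦8, 3↦1, 4↦3, 5↦3, 6↦1, 7↦8, 8↦2, 9↦5, 10↦6]  zeros at y ∈ ∅
  x = 8: [0↦10, 1↦5, 2↦9, 3↦0, 4↦0, 5↦9, 6↦5, 7↦10, 8↦2, 9↦3, 10↦2]  zeros at y ∈ {3, 4}
  x = 9: [0↦2, 1↦6, 2↦8, 3↦8, 4↦6, 5↦2, 6↦7, 7↦10, 8↦0, 9↦10, 10↦7]  zeros at y ∈ {8}
  x = 10: [0↦3, 1↦5, 2↦5, 3↦3, 4↦10, 5↦4, 6↦7, 7↦8, 8↦7, 9↦4, 10↦10]  zeros at y ∈ ∅
Collecting zeros: affine points = {(0, 2), (0, 10), (4, 0), (4, 4), (5, 0), (5, 2), (6, 3), (6, 8), (8, 3), (8, 4), (9, 8)}.
Total count |C(F_11)_aff| = 11.


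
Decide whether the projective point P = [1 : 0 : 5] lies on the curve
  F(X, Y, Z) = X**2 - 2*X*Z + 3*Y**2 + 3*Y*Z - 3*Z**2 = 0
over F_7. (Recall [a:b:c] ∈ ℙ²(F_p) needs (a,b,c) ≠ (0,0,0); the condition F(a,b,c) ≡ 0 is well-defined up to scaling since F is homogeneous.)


F(1,0,5) ≡ 0 (mod 7); P is on the curve.

Evaluate F(1, 0, 5) term-by-term (mod 7).
  X**2 ↦ 1·1·1·1 = 1
  -2*X*Z ↦ -2·1·1·5 = -10
  3*Y**2 ↦ 3·1·0·1 = 0
  3*Y*Z ↦ 3·1·0·5 = 0
  -3*Z**2 ↦ -3·1·1·25 = -75
Sum: F(1, 0, 5) = (1) + (-10) + (0) + (0) + (-75) = -84.
Reducing mod 7: -84 ≡ 0 (mod 7).
Since F(a, b, c) ≡ 0 (mod 7), P lies on the curve.


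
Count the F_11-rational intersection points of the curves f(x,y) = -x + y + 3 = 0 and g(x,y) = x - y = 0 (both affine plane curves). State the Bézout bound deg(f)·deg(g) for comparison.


Common zeros: ∅; count = 0; Bézout bound = 1.

deg(f) = 1, deg(g) = 1, so Bézout bound = 1.
Scan x ∈ F_11. For each x, list the y ∈ F_11 with f(x, y) ≡ 0 and those with g(x, y) ≡ 0 (mod 11); the common zeros in that column are the intersection.
  x = 0: f ≡ 0 at y ∈ {8}; g ≡ 0 at y ∈ {0}; common: ∅.
  x = 1: f ≡ 0 at y ∈ {9}; g ≡ 0 at y ∈ {1}; common: ∅.
  x = 2: f ≡ 0 at y ∈ {10}; g ≡ 0 at y ∈ {2}; common: ∅.
  x = 3: f ≡ 0 at y ∈ {0}; g ≡ 0 at y ∈ {3}; common: ∅.
  x = 4: f ≡ 0 at y ∈ {1}; g ≡ 0 at y ∈ {4}; common: ∅.
  x = 5: f ≡ 0 at y ∈ {2}; g ≡ 0 at y ∈ {5}; common: ∅.
  x = 6: f ≡ 0 at y ∈ {3}; g ≡ 0 at y ∈ {6}; common: ∅.
  x = 7: f ≡ 0 at y ∈ {4}; g ≡ 0 at y ∈ {7}; common: ∅.
  x = 8: f ≡ 0 at y ∈ {5}; g ≡ 0 at y ∈ {8}; common: ∅.
  x = 9: f ≡ 0 at y ∈ {6}; g ≡ 0 at y ∈ {9}; common: ∅.
  x = 10: f ≡ 0 at y ∈ {7}; g ≡ 0 at y ∈ {10}; common: ∅.
Collecting: common zeros = ∅, so the count is 0.
Comparison with the Bézout bound: 0 ≤ 1 = deg(f)·deg(g), as expected for curves with no common component (the affine F_11-count falls short of the bound because intersections may lie at infinity, over extension fields, or carry multiplicity).


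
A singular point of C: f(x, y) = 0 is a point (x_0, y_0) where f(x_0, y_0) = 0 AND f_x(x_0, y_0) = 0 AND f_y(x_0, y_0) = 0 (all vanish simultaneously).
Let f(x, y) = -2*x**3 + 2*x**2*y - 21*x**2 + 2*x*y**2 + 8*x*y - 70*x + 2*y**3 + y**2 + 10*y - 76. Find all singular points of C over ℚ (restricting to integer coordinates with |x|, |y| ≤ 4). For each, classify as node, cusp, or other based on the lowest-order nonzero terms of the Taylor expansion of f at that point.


Singular points: {(-3, 1)}; classification: node.

Compute partial derivatives:
  f_x = -6*x**2 + 4*x*y - 42*x + 2*y**2 + 8*y - 70.
  f_y = 2*x**2 + 4*x*y + 8*x + 6*y**2 + 2*y + 10.
Scan x_0 ∈ {−4, ..., 4}. For each x_0, f_y(x_0, y) is a polynomial in y; find its integer roots y ∈ {−4, ..., 4}, then test f_x and f at those candidates.
  x = -4: f_y(-4, y) = 6*y**2 - 14*y + 10; no integer root y with |y| ≤ 4.
  x = -3: f_y(-3, y) = 6*y**2 - 10*y + 4; vanishes at y ∈ {1}. (-3, 1): f_x = 0, f = 0 — SINGULAR.
  x = -2: f_y(-2, y) = 6*y**2 - 6*y + 2; no integer root y with |y| ≤ 4.
  x = -1: f_y(-1, y) = 6*y**2 - 2*y + 4; no integer root y with |y| ≤ 4.
  x = 0: f_y(0, y) = 6*y**2 + 2*y + 10; no integer root y with |y| ≤ 4.
  x = 1: f_y(1, y) = 6*y**2 + 6*y + 20; no integer root y with |y| ≤ 4.
  x = 2: f_y(2, y) = 6*y**2 + 10*y + 34; no integer root y with |y| ≤ 4.
  x = 3: f_y(3, y) = 6*y**2 + 14*y + 52; no integer root y with |y| ≤ 4.
  x = 4: f_y(4, y) = 6*y**2 + 18*y + 74; no integer root y with |y| ≤ 4.
Only singular point on the grid: (-3, 1).
Classify: substitute x = -3 + u, y = 1 + v and expand: f = -2*u**3 + 2*u**2*v - u**2 + 2*u*v**2 + 2*v**3 + v**2.
No constant or linear terms (consistent with a singular point). Quadratic part: -u**2 + v**2. Cubic part: -2*u**3 + 2*u**2*v + 2*u*v**2 + 2*v**3.
The quadratic part v**2 - u**2 = (v − u)(v + u) splits into two distinct linear factors, so there are two distinct tangent lines y − 1 = ±(x − -3) — this is a node (ordinary double point).
Classification: node.


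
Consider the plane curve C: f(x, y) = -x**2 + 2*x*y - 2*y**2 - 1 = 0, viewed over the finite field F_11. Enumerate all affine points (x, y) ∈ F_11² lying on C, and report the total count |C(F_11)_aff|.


Affine F_11-points: {(0, 4), (0, 7), (2, 3), (2, 10), (3, 7), (4, 1), (4, 3), (7, 8), (7, 10), (8, 4), (9, 1), (9, 8)}; count = 12.

For each of the 121 pairs (x, y) ∈ F_11², evaluate f(x, y) mod 11. Record the zeros.
  x = 0: [0↦10, 1↦8, 2↦2, 3↦3, 4↦0, 5↦4, 6↦4, 7↦0, 8↦3, 9↦2, 10↦8]  zeros at y ∈ {4, 7}
  x = 1: [0↦9, 1↦9, 2↦5, 3↦8, 4↦7, 5↦2, 6↦4, 7↦2, 8↦7, 9↦8, 10↦5]  zeros at y ∈ ∅
  x = 2: [0↦6, 1↦8, 2↦6, 3↦0, 4↦1, 5↦9, 6↦2, 7↦2, 8↦9, 9↦1, 10↦0]  zeros at y ∈ {3, 10}
  x = 3: [0↦1, 1↦5, 2↦5, 3↦1, 4↦4, 5↦3, 6↦9, 7↦0, 8↦9, 9↦3, 10↦4]  zeros at y ∈ {7}
  x = 4: [0↦5, 1↦0, 2↦2, 3↦0, 4↦5, 5↦6, 6↦3, 7↦7, 8↦7, 9↦3, 10↦6]  zeros at y ∈ {1, 3}
  x = 5: [0↦7, 1↦4, 2↦8, 3↦8, 4↦4, 5↦7, 6↦6, 7↦1, 8↦3, 9↦1, 10↦6]  zeros at y ∈ ∅
  x = 6: [0↦7, 1↦6, 2↦1, 3↦3, 4↦1, 5↦6, 6↦7, 7↦4, 8↦8, 9↦8, 10↦4]  zeros at y ∈ ∅
  x = 7: [0↦5, 1↦6, 2↦3, 3↦7, 4↦7, 5↦3, 6↦6, 7↦5, 8↦0, 9↦2, 10↦0]  zeros at y ∈ {8, 10}
  x = 8: [0↦1, 1↦4, 2↦3, 3↦9, 4↦0, 5↦9, 6↦3, 7↦4, 8↦1, 9↦5, 10↦5]  zeros at y ∈ {4}
  x = 9: [0↦6, 1↦0, 2↦1, 3↦9, 4↦2, 5↦2, 6↦9, 7↦1, 8↦0, 9↦6, 10↦8]  zeros at y ∈ {1, 8}
  x = 10: [0↦9, 1↦5, 2↦8, 3↦7, 4↦2, 5↦4, 6↦2, 7↦7, 8↦8, 9↦5, 10↦9]  zeros at y ∈ ∅
Collecting zeros: affine points = {(0, 4), (0, 7), (2, 3), (2, 10), (3, 7), (4, 1), (4, 3), (7, 8), (7, 10), (8, 4), (9, 1), (9, 8)}.
Total count |C(F_11)_aff| = 12.


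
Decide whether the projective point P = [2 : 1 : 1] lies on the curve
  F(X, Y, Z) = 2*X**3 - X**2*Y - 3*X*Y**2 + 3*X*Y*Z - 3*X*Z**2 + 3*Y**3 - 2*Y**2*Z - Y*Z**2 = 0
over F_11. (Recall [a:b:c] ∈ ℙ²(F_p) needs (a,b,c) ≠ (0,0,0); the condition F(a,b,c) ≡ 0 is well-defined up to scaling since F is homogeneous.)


F(2,1,1) ≡ 6 (mod 11); P is NOT on the curve.

Evaluate F(2, 1, 1) term-by-term (mod 11).
  2*X**3 ↦ 2·8·1·1 = 16
  -X**2*Y ↦ -1·4·1·1 = -4
  -3*X*Y**2 ↦ -3·2·1·1 = -6
  3*X*Y*Z ↦ 3·2·1·1 = 6
  -3*X*Z**2 ↦ -3·2·1·1 = -6
  3*Y**3 ↦ 3·1·1·1 = 3
  -2*Y**2*Z ↦ -2·1·1·1 = -2
  -Y*Z**2 ↦ -1·1·1·1 = -1
Sum: F(2, 1, 1) = (16) + (-4) + (-6) + (6) + (-6) + (3) + (-2) + (-1) = 6.
Reducing mod 11: 6 ≡ 6 (mod 11).
Since F(a, b, c) ≡ 6 ≠ 0 (mod 11), P does NOT lie on the curve.


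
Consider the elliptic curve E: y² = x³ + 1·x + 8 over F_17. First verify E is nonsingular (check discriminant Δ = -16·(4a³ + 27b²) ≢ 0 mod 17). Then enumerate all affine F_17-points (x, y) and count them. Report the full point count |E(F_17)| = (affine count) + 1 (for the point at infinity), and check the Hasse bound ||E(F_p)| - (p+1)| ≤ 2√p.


Affine points = {(0, 5), (0, 12), (2, 1), (2, 16), (3, 2), (3, 15), (4, 5), (4, 12), (5, 6), (5, 11), (6, 3), (6, 14), (7, 1), (7, 16), (8, 1), (8, 16), (9, 7), (9, 10), (10, 7), (10, 10), (13, 5), (13, 12), (15, 7), (15, 10)}; affine count = 24; |E(F_17)| = 25.

Discriminant check: Δ ∝ 4a³ + 27b² = 4·1³ + 27·8² = 4·1 + 27·64 ≡ 15 (mod 17). Nonzero ⇒ E is nonsingular.
For each x ∈ F_17, compute rhs = x³ + 1·x + 8 mod 17, then count y ∈ F_17 with y² ≡ rhs.
  x = 0: rhs = 8, matching y values: 5, 12 (2 points).
  x = 1: rhs = 10, matching y values: none (0 points).
  x = 2: rhs = 1, matching y values: 1, 16 (2 points).
  x = 3: rhs = 4, matching y values: 2, 15 (2 points).
  x = 4: rhs = 8, matching y values: 5, 12 (2 points).
  x = 5: rhs = 2, matching y values: 6, 11 (2 points).
  x = 6: rhs = 9, matching y values: 3, 14 (2 points).
  x = 7: rhs = 1, matching y values: 1, 16 (2 points).
  x = 8: rhs = 1, matching y values: 1, 16 (2 points).
  x = 9: rhs = 15, matching y values: 7, 10 (2 points).
  x = 10: rhs = 15, matching y values: 7, 10 (2 points).
  x = 11: rhs = 7, matching y values: none (0 points).
  x = 12: rhs = 14, matching y values: none (0 points).
  x = 13: rhs = 8, matching y values: 5, 12 (2 points).
  x = 14: rhs = 12, matching y values: none (0 points).
  x = 15: rhs = 15, matching y values: 7, 10 (2 points).
  x = 16: rhs = 6, matching y values: none (0 points).
Total affine count: 24.
Full point count |E(F_17)| = 24 + 1 = 25.
Hasse bound: |25 − (17+1)| = |7| = 7 ≤ 2√17 ≈ 8.2462 ✓.


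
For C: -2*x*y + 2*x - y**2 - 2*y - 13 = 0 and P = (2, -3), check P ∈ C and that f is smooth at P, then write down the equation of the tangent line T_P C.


Tangent line at P: 8*x - 16 = 0.

Step 1: f(2, -3) = 0, so P lies on C.
Step 2: partial derivatives
  f_x(x, y) = 2 - 2*y, f_y(x, y) = -2*x - 2*y - 2.
  f_x(P) = 8, f_y(P) = 0 (gradient nonzero, so P is smooth).
Step 3: tangent line at P: 8·(x − 2) + 0·(y − -3) = 0.
Expanding: 8*x - 16 = 0.


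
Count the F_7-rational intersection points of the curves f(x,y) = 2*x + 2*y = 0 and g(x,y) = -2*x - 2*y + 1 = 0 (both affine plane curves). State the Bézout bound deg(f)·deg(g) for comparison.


Common zeros: ∅; count = 0; Bézout bound = 1.

deg(f) = 1, deg(g) = 1, so Bézout bound = 1.
Scan x ∈ F_7. For each x, list the y ∈ F_7 with f(x, y) ≡ 0 and those with g(x, y) ≡ 0 (mod 7); the common zeros in that column are the intersection.
  x = 0: f ≡ 0 at y ∈ {0}; g ≡ 0 at y ∈ {4}; common: ∅.
  x = 1: f ≡ 0 at y ∈ {6}; g ≡ 0 at y ∈ {3}; common: ∅.
  x = 2: f ≡ 0 at y ∈ {5}; g ≡ 0 at y ∈ {2}; common: ∅.
  x = 3: f ≡ 0 at y ∈ {4}; g ≡ 0 at y ∈ {1}; common: ∅.
  x = 4: f ≡ 0 at y ∈ {3}; g ≡ 0 at y ∈ {0}; common: ∅.
  x = 5: f ≡ 0 at y ∈ {2}; g ≡ 0 at y ∈ {6}; common: ∅.
  x = 6: f ≡ 0 at y ∈ {1}; g ≡ 0 at y ∈ {5}; common: ∅.
Collecting: common zeros = ∅, so the count is 0.
Comparison with the Bézout bound: 0 ≤ 1 = deg(f)·deg(g), as expected for curves with no common component (the affine F_7-count falls short of the bound because intersections may lie at infinity, over extension fields, or carry multiplicity).
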